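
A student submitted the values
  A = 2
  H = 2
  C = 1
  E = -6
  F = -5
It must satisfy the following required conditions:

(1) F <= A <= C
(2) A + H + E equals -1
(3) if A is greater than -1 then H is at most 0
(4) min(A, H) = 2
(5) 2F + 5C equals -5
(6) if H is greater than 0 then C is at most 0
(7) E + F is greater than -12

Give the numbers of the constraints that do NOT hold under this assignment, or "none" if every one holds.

No — constraints 1, 2, 3, 6 are not satisfied.

(1) values -5, 2, 1; A = 2 is not <= C = 1 — does not hold.
(2) A + H + E = 2 + 2 + (-6) = -2, not -1 — does not hold.
(3) A = 2 > -1, so we need H ≤ 0; but H = 2 > 0 — does not hold.
(4) min(2, 2) = 2 — holds.
(5) 2F + 5C = 2(-5) + 5(1) = -5 — holds.
(6) H = 2 > 0, so we need C ≤ 0; but C = 1 > 0 — does not hold.
(7) E + F = -6 + (-5) = -11; -11 > -12 — holds.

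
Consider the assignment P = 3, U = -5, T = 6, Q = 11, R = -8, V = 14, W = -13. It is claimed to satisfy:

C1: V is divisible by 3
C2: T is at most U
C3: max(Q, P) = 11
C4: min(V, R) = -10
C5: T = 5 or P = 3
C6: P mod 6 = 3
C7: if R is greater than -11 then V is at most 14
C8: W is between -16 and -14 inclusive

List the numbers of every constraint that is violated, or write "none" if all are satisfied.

No — constraints 1, 2, 4, and 8 are not satisfied.

C1: 14 = 3*4 + 2, so 3 does not divide 14  no
C2: T = 6, U = -5; 6 > -5 (want ≤)  no
C3: max(11, 3) = 11  yes
C4: min(14, -8) = -8, not -10  no
C5: T = 6 ≠ 5, but P = 3 = 3 (second disjunct)  yes
C6: 3 mod 6 = 3  yes
C7: R = -8 > -11, so we need V ≤ 14; V = 14 ≤ 14  yes
C8: W = -13 is outside [-16, -14]  no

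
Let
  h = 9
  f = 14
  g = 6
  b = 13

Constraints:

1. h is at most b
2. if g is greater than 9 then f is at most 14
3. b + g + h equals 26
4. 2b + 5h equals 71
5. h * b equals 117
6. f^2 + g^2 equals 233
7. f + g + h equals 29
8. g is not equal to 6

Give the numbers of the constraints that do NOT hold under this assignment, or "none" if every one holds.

1. h = 9, b = 13; 9 ≤ 13  true
2. g = 6, not > 9; antecedent false, conditional vacuously true  true
3. b + g + h = 13 + 6 + 9 = 28, not 26  false
4. 2b + 5h = 2(13) + 5(9) = 71  true
5. h * b = 9 * 13 = 117  true
6. f^2 + g^2 = 14^2 + 6^2 = 196 + 36 = 232, not 233  false
7. f + g + h = 14 + 6 + 9 = 29  true
8. g = 6, but 6 is required to differ  false

The assignment fails constraints 3, 6, and 8.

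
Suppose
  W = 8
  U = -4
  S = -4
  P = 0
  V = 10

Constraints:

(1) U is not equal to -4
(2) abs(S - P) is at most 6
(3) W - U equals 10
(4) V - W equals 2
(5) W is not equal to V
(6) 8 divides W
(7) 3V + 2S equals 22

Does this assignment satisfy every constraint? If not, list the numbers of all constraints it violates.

(1) U = -4, but -4 is required to differ — fails.
(2) abs(-4 - 0) = 4; 4 ≤ 6 — holds.
(3) W - U = 8 - (-4) = 12, not 10 — fails.
(4) V - W = 10 - 8 = 2 — holds.
(5) W = 8, V = 10; distinct — holds.
(6) 8 / 8 = 1, so 8 divides 8 — holds.
(7) 3V + 2S = 3(10) + 2(-4) = 22 — holds.

Constraints 1 and 3 are violated.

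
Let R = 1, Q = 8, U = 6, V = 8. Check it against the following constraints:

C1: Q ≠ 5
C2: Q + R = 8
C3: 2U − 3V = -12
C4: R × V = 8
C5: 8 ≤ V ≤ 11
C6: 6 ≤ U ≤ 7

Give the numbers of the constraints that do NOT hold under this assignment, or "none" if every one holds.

C1: Q = 8, and 8 ≠ 5 — holds.
C2: Q + R = 8 + 1 = 9, not 8 — fails.
C3: 2U − 3V = 2(6) − 3(8) = -12 — holds.
C4: R × V = 1 × 8 = 8 — holds.
C5: V = 8 lies in [8, 11] — holds.
C6: U = 6 lies in [6, 7] — holds.

Constraint 2 is violated.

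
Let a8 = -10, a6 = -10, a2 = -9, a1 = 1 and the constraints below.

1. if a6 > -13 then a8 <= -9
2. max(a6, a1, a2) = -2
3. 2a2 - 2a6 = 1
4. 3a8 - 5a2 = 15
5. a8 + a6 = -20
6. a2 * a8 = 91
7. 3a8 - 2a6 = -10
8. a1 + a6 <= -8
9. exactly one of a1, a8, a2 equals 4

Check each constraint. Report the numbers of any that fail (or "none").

1. a6 = -10 > -13, so we need a8 ≤ -9; a8 = -10 ≤ -9 — holds.
2. max(-10, 1, -9) = 1, not -2 — does not hold.
3. 2a2 - 2a6 = 2(-9) - 2(-10) = 2, not 1 — does not hold.
4. 3a8 - 5a2 = 3(-10) - 5(-9) = 15 — holds.
5. a8 + a6 = -10 + (-10) = -20 — holds.
6. a2 * a8 = -9 * (-10) = 90, not 91 — does not hold.
7. 3a8 - 2a6 = 3(-10) - 2(-10) = -10 — holds.
8. a1 + a6 = 1 + (-10) = -9; -9 ≤ -8 — holds.
9. a1=1, a8=-10, a2=-9; 0 of them equal 4, not exactly one — does not hold.

Constraints 2, 3, 6, and 9 are violated.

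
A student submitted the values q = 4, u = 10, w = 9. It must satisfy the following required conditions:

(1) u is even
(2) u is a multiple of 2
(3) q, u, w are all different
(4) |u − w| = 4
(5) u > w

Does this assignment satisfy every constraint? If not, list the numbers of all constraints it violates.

(1) u = 10 is even  true
(2) 10 / 2 = 5, so 2 divides 10  true
(3) values 4, 10, 9 are pairwise distinct  true
(4) |10 − 9| = 1, not 4  false
(5) u = 10, w = 9; 10 > 9  true

Constraint 4 is violated.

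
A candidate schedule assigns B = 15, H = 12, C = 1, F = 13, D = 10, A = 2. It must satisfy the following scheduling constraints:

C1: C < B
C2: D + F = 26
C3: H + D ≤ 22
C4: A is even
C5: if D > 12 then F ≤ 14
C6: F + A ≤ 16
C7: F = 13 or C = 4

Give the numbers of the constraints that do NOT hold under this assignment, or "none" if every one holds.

Constraint 2 is violated.

C1: C = 1, B = 15; 1 < 15 — holds.
C2: D + F = 10 + 13 = 23, not 26 — does not hold.
C3: H + D = 12 + 10 = 22; 22 ≤ 22 — holds.
C4: A = 2 is even — holds.
C5: D = 10, not > 12; antecedent false, conditional vacuously true — holds.
C6: F + A = 13 + 2 = 15; 15 ≤ 16 — holds.
C7: F = 13 = 13 (first disjunct) — holds.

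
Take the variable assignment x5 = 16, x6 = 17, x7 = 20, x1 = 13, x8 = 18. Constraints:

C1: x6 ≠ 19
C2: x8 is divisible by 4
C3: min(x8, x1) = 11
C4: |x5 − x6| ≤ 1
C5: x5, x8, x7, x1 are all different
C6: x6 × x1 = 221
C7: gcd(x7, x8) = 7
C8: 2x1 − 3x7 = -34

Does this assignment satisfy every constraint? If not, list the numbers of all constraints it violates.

Constraints 2, 3, and 7 do not hold.

C1: x6 = 17, and 17 ≠ 19  OK
C2: 18 = 4×4 + 2, so 4 does not divide 18  FAIL
C3: min(18, 13) = 13, not 11  FAIL
C4: |16 − 17| = 1; 1 ≤ 1  OK
C5: values 16, 18, 20, 13 are pairwise distinct  OK
C6: x6 × x1 = 17 × 13 = 221  OK
C7: gcd(20, 18) = 2, not 7  FAIL
C8: 2x1 − 3x7 = 2(13) − 3(20) = -34  OK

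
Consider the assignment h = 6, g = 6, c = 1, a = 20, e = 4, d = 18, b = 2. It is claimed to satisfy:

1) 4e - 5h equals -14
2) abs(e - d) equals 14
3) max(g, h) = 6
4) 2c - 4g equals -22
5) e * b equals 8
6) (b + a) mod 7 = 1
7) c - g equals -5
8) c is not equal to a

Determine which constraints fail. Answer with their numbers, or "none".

1) 4e - 5h = 4(4) - 5(6) = -14  ✓
2) abs(4 - 18) = 14  ✓
3) max(6, 6) = 6  ✓
4) 2c - 4g = 2(1) - 4(6) = -22  ✓
5) e * b = 4 * 2 = 8  ✓
6) b + a = 22; 22 mod 7 = 1  ✓
7) c - g = 1 - 6 = -5  ✓
8) c = 1, a = 20; distinct  ✓

No violations.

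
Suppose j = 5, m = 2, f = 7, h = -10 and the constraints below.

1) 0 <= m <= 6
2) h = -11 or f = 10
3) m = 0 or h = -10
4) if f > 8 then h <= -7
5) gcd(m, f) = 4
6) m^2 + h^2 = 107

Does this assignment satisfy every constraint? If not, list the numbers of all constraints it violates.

The assignment fails constraints 2, 5, and 6.

1) m = 2 lies in [0, 6]  ✔
2) h = -10 ≠ -11 and f = 7 ≠ 10; both disjuncts false  ✘
3) m = 2 ≠ 0, but h = -10 = -10 (second disjunct)  ✔
4) f = 7, not > 8; antecedent false, conditional vacuously true  ✔
5) gcd(2, 7) = 1, not 4  ✘
6) m^2 + h^2 = 2^2 + (-10)^2 = 4 + 100 = 104, not 107  ✘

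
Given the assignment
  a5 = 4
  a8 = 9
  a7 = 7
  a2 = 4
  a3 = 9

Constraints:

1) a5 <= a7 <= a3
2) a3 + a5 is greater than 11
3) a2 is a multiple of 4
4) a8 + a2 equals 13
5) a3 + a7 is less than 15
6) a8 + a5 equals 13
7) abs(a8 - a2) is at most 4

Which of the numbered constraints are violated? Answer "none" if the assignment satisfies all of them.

The assignment fails constraints 5, 7.

1) values 4 <= 7 <= 9  yes
2) a3 + a5 = 9 + 4 = 13; 13 > 11  yes
3) 4 / 4 = 1, so 4 divides 4  yes
4) a8 + a2 = 9 + 4 = 13  yes
5) a3 + a7 = 9 + 7 = 16; 16 ≥ 15, bound 15 not met  no
6) a8 + a5 = 9 + 4 = 13  yes
7) abs(9 - 4) = 5; 5 > 4, exceeds bound 4  no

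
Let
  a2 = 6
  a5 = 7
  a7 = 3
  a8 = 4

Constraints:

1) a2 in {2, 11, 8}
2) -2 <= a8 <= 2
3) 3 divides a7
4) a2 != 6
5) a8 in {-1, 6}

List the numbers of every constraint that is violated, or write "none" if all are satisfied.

1) a2 = 6 is not in {2, 11, 8} — fails.
2) a8 = 4 is outside [-2, 2] — fails.
3) 3 / 3 = 1, so 3 divides 3 — holds.
4) a2 = 6, but 6 is required to differ — fails.
5) a8 = 4 is not in {-1, 6} — fails.

The assignment fails constraints 1, 2, 4, and 5.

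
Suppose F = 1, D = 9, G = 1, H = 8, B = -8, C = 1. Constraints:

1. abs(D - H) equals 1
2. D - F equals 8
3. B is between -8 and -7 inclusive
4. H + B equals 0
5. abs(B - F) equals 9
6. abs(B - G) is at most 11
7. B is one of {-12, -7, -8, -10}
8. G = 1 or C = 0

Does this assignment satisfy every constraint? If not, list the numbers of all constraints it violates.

1. abs(9 - 8) = 1  ✓
2. D - F = 9 - 1 = 8  ✓
3. B = -8 lies in [-8, -7]  ✓
4. H + B = 8 + (-8) = 0  ✓
5. abs(-8 - 1) = 9  ✓
6. abs(-8 - 1) = 9; 9 ≤ 11  ✓
7. B = -8 is in {-12, -7, -8, -10}  ✓
8. G = 1 = 1 (first disjunct)  ✓

The assignment satisfies every constraint.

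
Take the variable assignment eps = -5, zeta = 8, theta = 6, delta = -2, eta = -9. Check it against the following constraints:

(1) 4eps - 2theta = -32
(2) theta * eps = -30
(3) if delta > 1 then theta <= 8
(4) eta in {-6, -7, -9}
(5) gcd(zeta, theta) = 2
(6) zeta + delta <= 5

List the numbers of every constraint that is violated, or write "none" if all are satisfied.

No — constraint 6 is not satisfied.

(1) 4eps - 2theta = 4(-5) - 2(6) = -32  holds
(2) theta * eps = 6 * (-5) = -30  holds
(3) delta = -2, not > 1; antecedent false, conditional vacuously true  holds
(4) eta = -9 is in {-6, -7, -9}  holds
(5) gcd(8, 6) = 2  holds
(6) zeta + delta = 8 + (-2) = 6; 6 > 5, bound 5 not met  fails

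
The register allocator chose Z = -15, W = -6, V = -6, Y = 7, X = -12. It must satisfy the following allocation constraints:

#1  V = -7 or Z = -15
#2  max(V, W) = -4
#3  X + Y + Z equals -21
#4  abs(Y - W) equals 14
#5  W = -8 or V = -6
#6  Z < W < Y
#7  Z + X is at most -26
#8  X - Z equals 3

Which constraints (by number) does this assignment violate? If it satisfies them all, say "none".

#1 V = -6 ≠ -7, but Z = -15 = -15 (second disjunct) — OK.
#2 max(-6, -6) = -6, not -4 — violated.
#3 X + Y + Z = -12 + 7 + (-15) = -20, not -21 — violated.
#4 abs(7 - (-6)) = 13, not 14 — violated.
#5 W = -6 ≠ -8, but V = -6 = -6 (second disjunct) — OK.
#6 values -15 < -6 < 7 — OK.
#7 Z + X = -15 + (-12) = -27; -27 ≤ -26 — OK.
#8 X - Z = -12 - (-15) = 3 — OK.

Constraints 2, 3, 4 are violated.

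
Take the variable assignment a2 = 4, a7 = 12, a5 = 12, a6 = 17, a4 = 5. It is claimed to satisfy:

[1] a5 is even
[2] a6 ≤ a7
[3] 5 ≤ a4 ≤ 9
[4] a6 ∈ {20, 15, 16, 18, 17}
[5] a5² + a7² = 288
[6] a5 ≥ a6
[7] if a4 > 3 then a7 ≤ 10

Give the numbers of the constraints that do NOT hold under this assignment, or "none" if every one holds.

[1] a5 = 12 is even — holds.
[2] a6 = 17, a7 = 12; 17 > 12 (want ≤) — does not hold.
[3] a4 = 5 lies in [5, 9] — holds.
[4] a6 = 17 is in {20, 15, 16, 18, 17} — holds.
[5] a5² + a7² = 12² + 12² = 144 + 144 = 288 — holds.
[6] a5 = 12, a6 = 17; 12 < 17 (want ≥) — does not hold.
[7] a4 = 5 > 3, so we need a7 ≤ 10; but a7 = 12 > 10 — does not hold.

No — constraints 2, 6, 7 are not satisfied.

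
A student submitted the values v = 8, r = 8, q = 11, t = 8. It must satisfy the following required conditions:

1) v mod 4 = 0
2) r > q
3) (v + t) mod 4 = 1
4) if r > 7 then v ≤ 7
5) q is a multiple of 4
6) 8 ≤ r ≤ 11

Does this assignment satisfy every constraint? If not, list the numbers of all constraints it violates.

The assignment fails constraints 2, 3, 4, and 5.

1) 8 mod 4 = 0  ✔
2) r = 8, q = 11; 8 ≤ 11 (want >)  ✘
3) v + t = 16; 16 mod 4 = 0, not 1  ✘
4) r = 8 > 7, so we need v ≤ 7; but v = 8 > 7  ✘
5) 11 = 4×2 + 3, so 4 does not divide 11  ✘
6) r = 8 lies in [8, 11]  ✔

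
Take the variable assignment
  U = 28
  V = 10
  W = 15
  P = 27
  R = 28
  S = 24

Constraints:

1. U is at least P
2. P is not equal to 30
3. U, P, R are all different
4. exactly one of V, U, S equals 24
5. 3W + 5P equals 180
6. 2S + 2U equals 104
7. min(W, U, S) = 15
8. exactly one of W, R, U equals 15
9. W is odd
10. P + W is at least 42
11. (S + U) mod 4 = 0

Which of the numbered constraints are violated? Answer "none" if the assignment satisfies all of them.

The assignment fails constraint 3.

1. U = 28, P = 27; 28 ≥ 27  ✔
2. P = 27, and 27 ≠ 30  ✔
3. U = R = 28, not all different  ✘
4. V=10, U=28, S=24; 1 of them equals 24  ✔
5. 3W + 5P = 3(15) + 5(27) = 180  ✔
6. 2S + 2U = 2(24) + 2(28) = 104  ✔
7. min(15, 28, 24) = 15  ✔
8. W=15, R=28, U=28; 1 of them equals 15  ✔
9. W = 15 is odd  ✔
10. P + W = 27 + 15 = 42; 42 ≥ 42  ✔
11. S + U = 52; 52 mod 4 = 0  ✔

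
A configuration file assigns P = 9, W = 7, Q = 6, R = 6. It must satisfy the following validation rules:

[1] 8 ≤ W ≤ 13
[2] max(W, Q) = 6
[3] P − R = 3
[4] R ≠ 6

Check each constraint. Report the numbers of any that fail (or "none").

[1] W = 7 is outside [8, 13] — does not hold.
[2] max(7, 6) = 7, not 6 — does not hold.
[3] P − R = 9 − 6 = 3 — holds.
[4] R = 6, but 6 is required to differ — does not hold.

Constraints 1, 2, and 4 are violated.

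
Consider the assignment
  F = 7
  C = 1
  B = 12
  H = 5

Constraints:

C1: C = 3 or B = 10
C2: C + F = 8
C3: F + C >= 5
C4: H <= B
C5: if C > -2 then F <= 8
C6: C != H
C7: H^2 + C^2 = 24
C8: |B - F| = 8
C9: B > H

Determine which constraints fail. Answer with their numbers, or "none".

The assignment fails constraints 1, 7, 8.

C1: C = 1 ≠ 3 and B = 12 ≠ 10; both disjuncts false  ✘
C2: C + F = 1 + 7 = 8  ✔
C3: F + C = 7 + 1 = 8; 8 ≥ 5  ✔
C4: H = 5, B = 12; 5 ≤ 12  ✔
C5: C = 1 > -2, so we need F ≤ 8; F = 7 ≤ 8  ✔
C6: C = 1, H = 5; distinct  ✔
C7: H^2 + C^2 = 5^2 + 1^2 = 25 + 1 = 26, not 24  ✘
C8: |12 - 7| = 5, not 8  ✘
C9: B = 12, H = 5; 12 > 5  ✔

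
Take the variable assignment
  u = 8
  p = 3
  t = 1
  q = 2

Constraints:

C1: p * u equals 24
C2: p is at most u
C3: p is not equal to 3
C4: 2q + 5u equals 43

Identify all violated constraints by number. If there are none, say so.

Constraints 3 and 4 are violated.

C1: p * u = 3 * 8 = 24  OK
C2: p = 3, u = 8; 3 ≤ 8  OK
C3: p = 3, but 3 is required to differ  FAIL
C4: 2q + 5u = 2(2) + 5(8) = 44, not 43  FAIL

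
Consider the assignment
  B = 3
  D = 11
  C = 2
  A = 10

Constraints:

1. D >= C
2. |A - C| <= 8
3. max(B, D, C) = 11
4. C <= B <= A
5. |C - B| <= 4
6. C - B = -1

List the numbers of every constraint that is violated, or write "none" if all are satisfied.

Yes — all constraints hold.

1. D = 11, C = 2; 11 ≥ 2 — OK.
2. |10 - 2| = 8; 8 ≤ 8 — OK.
3. max(3, 11, 2) = 11 — OK.
4. values 2 <= 3 <= 10 — OK.
5. |2 - 3| = 1; 1 ≤ 4 — OK.
6. C - B = 2 - 3 = -1 — OK.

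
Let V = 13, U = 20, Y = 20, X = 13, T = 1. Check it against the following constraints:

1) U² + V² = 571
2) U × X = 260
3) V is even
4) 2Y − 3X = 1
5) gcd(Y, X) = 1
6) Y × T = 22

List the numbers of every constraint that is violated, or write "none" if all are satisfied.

Constraints 1, 3, 6 are violated.

1) U² + V² = 20² + 13² = 400 + 169 = 569, not 571  ✘
2) U × X = 20 × 13 = 260  ✔
3) V = 13 is odd  ✘
4) 2Y − 3X = 2(20) − 3(13) = 1  ✔
5) gcd(20, 13) = 1  ✔
6) Y × T = 20 × 1 = 20, not 22  ✘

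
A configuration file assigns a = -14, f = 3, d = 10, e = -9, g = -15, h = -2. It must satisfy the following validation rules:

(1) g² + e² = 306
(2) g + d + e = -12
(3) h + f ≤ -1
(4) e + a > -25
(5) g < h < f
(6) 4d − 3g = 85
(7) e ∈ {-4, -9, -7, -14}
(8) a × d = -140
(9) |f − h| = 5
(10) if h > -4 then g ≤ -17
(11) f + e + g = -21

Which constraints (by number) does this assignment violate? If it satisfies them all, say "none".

The assignment fails constraints 2, 3, and 10.

(1) g² + e² = (-15)² + (-9)² = 225 + 81 = 306 — holds.
(2) g + d + e = -15 + 10 + (-9) = -14, not -12 — does not hold.
(3) h + f = -2 + 3 = 1; 1 > -1, bound -1 not met — does not hold.
(4) e + a = -9 + (-14) = -23; -23 > -25 — holds.
(5) values -15 < -2 < 3 — holds.
(6) 4d − 3g = 4(10) − 3(-15) = 85 — holds.
(7) e = -9 is in {-4, -9, -7, -14} — holds.
(8) a × d = -14 × 10 = -140 — holds.
(9) |3 − (-2)| = 5 — holds.
(10) h = -2 > -4, so we need g ≤ -17; but g = -15 > -17 — does not hold.
(11) f + e + g = 3 + (-9) + (-15) = -21 — holds.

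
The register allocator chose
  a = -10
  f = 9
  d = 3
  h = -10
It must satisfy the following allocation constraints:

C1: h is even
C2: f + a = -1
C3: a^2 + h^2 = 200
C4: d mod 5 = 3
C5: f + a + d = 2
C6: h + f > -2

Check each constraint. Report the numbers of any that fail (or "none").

Yes — all constraints hold.

C1: h = -10 is even  ✔
C2: f + a = 9 + (-10) = -1  ✔
C3: a^2 + h^2 = (-10)^2 + (-10)^2 = 100 + 100 = 200  ✔
C4: 3 mod 5 = 3  ✔
C5: f + a + d = 9 + (-10) + 3 = 2  ✔
C6: h + f = -10 + 9 = -1; -1 > -2  ✔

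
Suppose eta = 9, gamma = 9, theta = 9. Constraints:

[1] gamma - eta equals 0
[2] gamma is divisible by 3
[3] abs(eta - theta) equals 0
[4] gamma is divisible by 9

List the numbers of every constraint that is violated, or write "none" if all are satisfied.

[1] gamma - eta = 9 - 9 = 0 — holds.
[2] 9 / 3 = 3, so 3 divides 9 — holds.
[3] abs(9 - 9) = 0 — holds.
[4] 9 / 9 = 1, so 9 divides 9 — holds.

None — every constraint holds.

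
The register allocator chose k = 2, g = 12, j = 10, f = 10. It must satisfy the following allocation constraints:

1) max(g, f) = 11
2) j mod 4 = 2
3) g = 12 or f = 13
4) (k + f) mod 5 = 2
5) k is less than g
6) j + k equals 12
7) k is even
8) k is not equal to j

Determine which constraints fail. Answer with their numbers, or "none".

1) max(12, 10) = 12, not 11 — violated.
2) 10 mod 4 = 2 — satisfied.
3) g = 12 = 12 (first disjunct) — satisfied.
4) k + f = 12; 12 mod 5 = 2 — satisfied.
5) k = 2, g = 12; 2 < 12 — satisfied.
6) j + k = 10 + 2 = 12 — satisfied.
7) k = 2 is even — satisfied.
8) k = 2, j = 10; distinct — satisfied.

Constraint 1 is violated.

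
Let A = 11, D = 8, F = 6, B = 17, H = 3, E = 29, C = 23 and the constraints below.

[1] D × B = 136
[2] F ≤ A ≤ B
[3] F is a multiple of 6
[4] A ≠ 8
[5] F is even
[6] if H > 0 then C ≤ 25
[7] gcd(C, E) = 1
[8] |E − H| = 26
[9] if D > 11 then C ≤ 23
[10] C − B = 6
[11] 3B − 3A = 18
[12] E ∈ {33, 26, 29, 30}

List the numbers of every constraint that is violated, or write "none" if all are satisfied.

The assignment satisfies every constraint.

[1] D × B = 8 × 17 = 136  yes
[2] values 6 ≤ 11 ≤ 17  yes
[3] 6 / 6 = 1, so 6 divides 6  yes
[4] A = 11, and 11 ≠ 8  yes
[5] F = 6 is even  yes
[6] H = 3 > 0, so we need C ≤ 25; C = 23 ≤ 25  yes
[7] gcd(23, 29) = 1  yes
[8] |29 − 3| = 26  yes
[9] D = 8, not > 11; antecedent false, conditional vacuously true  yes
[10] C − B = 23 − 17 = 6  yes
[11] 3B − 3A = 3(17) − 3(11) = 18  yes
[12] E = 29 is in {33, 26, 29, 30}  yes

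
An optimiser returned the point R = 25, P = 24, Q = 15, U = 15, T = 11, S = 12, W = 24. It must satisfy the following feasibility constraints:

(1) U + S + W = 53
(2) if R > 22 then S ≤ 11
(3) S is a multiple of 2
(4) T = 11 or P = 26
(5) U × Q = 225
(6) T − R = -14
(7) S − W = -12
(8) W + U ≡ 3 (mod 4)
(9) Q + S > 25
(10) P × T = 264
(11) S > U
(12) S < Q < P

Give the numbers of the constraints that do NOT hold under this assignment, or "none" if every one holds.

Constraints 1, 2, and 11 do not hold.

(1) U + S + W = 15 + 12 + 24 = 51, not 53 — violated.
(2) R = 25 > 22, so we need S ≤ 11; but S = 12 > 11 — violated.
(3) 12 / 2 = 6, so 2 divides 12 — satisfied.
(4) T = 11 = 11 (first disjunct) — satisfied.
(5) U × Q = 15 × 15 = 225 — satisfied.
(6) T − R = 11 − 25 = -14 — satisfied.
(7) S − W = 12 − 24 = -12 — satisfied.
(8) W + U = 39; 39 mod 4 = 3 — satisfied.
(9) Q + S = 15 + 12 = 27; 27 > 25 — satisfied.
(10) P × T = 24 × 11 = 264 — satisfied.
(11) S = 12, U = 15; 12 ≤ 15 (want >) — violated.
(12) values 12 < 15 < 24 — satisfied.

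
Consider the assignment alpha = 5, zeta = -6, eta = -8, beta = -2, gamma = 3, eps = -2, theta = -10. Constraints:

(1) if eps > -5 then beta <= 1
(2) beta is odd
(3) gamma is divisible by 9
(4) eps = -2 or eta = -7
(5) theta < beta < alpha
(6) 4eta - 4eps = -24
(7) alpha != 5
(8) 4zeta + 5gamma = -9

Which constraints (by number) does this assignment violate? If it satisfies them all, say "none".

(1) eps = -2 > -5, so we need beta ≤ 1; beta = -2 ≤ 1 — satisfied.
(2) beta = -2 is even — violated.
(3) 3 = 9*0 + 3, so 9 does not divide 3 — violated.
(4) eps = -2 = -2 (first disjunct) — satisfied.
(5) values -10 < -2 < 5 — satisfied.
(6) 4eta - 4eps = 4(-8) - 4(-2) = -24 — satisfied.
(7) alpha = 5, but 5 is required to differ — violated.
(8) 4zeta + 5gamma = 4(-6) + 5(3) = -9 — satisfied.

Constraints 2, 3, and 7 are violated.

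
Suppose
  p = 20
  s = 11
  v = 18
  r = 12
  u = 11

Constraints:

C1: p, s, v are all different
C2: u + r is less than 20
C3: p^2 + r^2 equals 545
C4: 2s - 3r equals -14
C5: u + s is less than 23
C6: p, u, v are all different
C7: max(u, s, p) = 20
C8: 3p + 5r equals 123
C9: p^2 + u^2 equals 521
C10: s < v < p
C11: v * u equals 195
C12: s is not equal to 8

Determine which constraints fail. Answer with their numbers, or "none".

C1: values 20, 11, 18 are pairwise distinct — holds.
C2: u + r = 11 + 12 = 23; 23 ≥ 20, bound 20 not met — fails.
C3: p^2 + r^2 = 20^2 + 12^2 = 400 + 144 = 544, not 545 — fails.
C4: 2s - 3r = 2(11) - 3(12) = -14 — holds.
C5: u + s = 11 + 11 = 22; 22 < 23 — holds.
C6: values 20, 11, 18 are pairwise distinct — holds.
C7: max(11, 11, 20) = 20 — holds.
C8: 3p + 5r = 3(20) + 5(12) = 120, not 123 — fails.
C9: p^2 + u^2 = 20^2 + 11^2 = 400 + 121 = 521 — holds.
C10: values 11 < 18 < 20 — holds.
C11: v * u = 18 * 11 = 198, not 195 — fails.
C12: s = 11, and 11 ≠ 8 — holds.

Constraints 2, 3, 8, 11 are violated.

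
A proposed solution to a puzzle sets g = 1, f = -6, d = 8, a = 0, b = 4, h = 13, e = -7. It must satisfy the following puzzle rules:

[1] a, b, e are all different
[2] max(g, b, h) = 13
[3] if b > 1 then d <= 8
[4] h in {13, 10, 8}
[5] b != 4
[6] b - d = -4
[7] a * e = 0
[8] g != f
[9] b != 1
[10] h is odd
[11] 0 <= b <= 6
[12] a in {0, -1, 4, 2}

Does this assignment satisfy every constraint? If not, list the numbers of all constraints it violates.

No — constraint 5 is not satisfied.

[1] values 0, 4, -7 are pairwise distinct  true
[2] max(1, 4, 13) = 13  true
[3] b = 4 > 1, so we need d ≤ 8; d = 8 ≤ 8  true
[4] h = 13 is in {13, 10, 8}  true
[5] b = 4, but 4 is required to differ  false
[6] b - d = 4 - 8 = -4  true
[7] a * e = 0 * (-7) = 0  true
[8] g = 1, f = -6; distinct  true
[9] b = 4, and 4 ≠ 1  true
[10] h = 13 is odd  true
[11] b = 4 lies in [0, 6]  true
[12] a = 0 is in {0, -1, 4, 2}  true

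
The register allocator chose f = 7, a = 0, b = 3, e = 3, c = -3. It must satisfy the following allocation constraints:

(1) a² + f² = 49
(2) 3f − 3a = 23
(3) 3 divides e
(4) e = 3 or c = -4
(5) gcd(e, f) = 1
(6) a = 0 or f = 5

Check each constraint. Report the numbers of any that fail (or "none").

(1) a² + f² = 0² + 7² = 0 + 49 = 49  yes
(2) 3f − 3a = 3(7) − 3(0) = 21, not 23  no
(3) 3 / 3 = 1, so 3 divides 3  yes
(4) e = 3 = 3 (first disjunct)  yes
(5) gcd(3, 7) = 1  yes
(6) a = 0 = 0 (first disjunct)  yes

Constraint 2 is violated.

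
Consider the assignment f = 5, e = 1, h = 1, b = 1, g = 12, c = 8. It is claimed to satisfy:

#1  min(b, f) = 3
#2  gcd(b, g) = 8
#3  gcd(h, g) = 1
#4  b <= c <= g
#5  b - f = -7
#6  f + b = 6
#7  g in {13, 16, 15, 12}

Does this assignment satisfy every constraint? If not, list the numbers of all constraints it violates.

Constraints 1, 2, and 5 are violated.

#1 min(1, 5) = 1, not 3 — does not hold.
#2 gcd(1, 12) = 1, not 8 — does not hold.
#3 gcd(1, 12) = 1 — holds.
#4 values 1 <= 8 <= 12 — holds.
#5 b - f = 1 - 5 = -4, not -7 — does not hold.
#6 f + b = 5 + 1 = 6 — holds.
#7 g = 12 is in {13, 16, 15, 12} — holds.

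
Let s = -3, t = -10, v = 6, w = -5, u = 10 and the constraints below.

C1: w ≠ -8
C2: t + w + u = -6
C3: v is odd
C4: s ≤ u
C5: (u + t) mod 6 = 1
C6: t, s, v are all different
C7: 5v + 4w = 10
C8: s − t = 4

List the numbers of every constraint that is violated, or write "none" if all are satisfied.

C1: w = -5, and -5 ≠ -8 — OK.
C2: t + w + u = -10 + (-5) + 10 = -5, not -6 — violated.
C3: v = 6 is even — violated.
C4: s = -3, u = 10; -3 ≤ 10 — OK.
C5: u + t = 0; 0 mod 6 = 0, not 1 — violated.
C6: values -10, -3, 6 are pairwise distinct — OK.
C7: 5v + 4w = 5(6) + 4(-5) = 10 — OK.
C8: s − t = -3 − (-10) = 7, not 4 — violated.

Constraints 2, 3, 5, 8 do not hold.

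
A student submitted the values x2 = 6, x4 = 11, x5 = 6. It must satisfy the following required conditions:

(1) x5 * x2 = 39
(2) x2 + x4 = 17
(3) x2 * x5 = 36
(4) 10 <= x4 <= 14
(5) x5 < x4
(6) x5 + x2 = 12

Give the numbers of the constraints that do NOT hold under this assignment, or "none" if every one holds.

Violated: 1.

(1) x5 * x2 = 6 * 6 = 36, not 39 — does not hold.
(2) x2 + x4 = 6 + 11 = 17 — holds.
(3) x2 * x5 = 6 * 6 = 36 — holds.
(4) x4 = 11 lies in [10, 14] — holds.
(5) x5 = 6, x4 = 11; 6 < 11 — holds.
(6) x5 + x2 = 6 + 6 = 12 — holds.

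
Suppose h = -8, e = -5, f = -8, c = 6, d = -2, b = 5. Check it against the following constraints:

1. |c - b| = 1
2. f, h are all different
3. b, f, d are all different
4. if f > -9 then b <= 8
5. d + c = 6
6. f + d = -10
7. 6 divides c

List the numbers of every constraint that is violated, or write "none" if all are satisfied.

1. |6 - 5| = 1 — satisfied.
2. f = h = -8, not all different — violated.
3. values 5, -8, -2 are pairwise distinct — satisfied.
4. f = -8 > -9, so we need b ≤ 8; b = 5 ≤ 8 — satisfied.
5. d + c = -2 + 6 = 4, not 6 — violated.
6. f + d = -8 + (-2) = -10 — satisfied.
7. 6 / 6 = 1, so 6 divides 6 — satisfied.

The assignment fails constraints 2 and 5.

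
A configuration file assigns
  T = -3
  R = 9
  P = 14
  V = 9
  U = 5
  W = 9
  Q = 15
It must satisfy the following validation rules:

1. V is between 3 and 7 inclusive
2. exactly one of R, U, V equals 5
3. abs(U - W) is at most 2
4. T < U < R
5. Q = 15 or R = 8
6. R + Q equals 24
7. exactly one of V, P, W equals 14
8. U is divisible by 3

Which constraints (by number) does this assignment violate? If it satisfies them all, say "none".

1. V = 9 is outside [3, 7]  ✘
2. R=9, U=5, V=9; 1 of them equals 5  ✔
3. abs(5 - 9) = 4; 4 > 2, exceeds bound 2  ✘
4. values -3 < 5 < 9  ✔
5. Q = 15 = 15 (first disjunct)  ✔
6. R + Q = 9 + 15 = 24  ✔
7. V=9, P=14, W=9; 1 of them equals 14  ✔
8. 5 = 3*1 + 2, so 3 does not divide 5  ✘

Violated: 1, 3, and 8.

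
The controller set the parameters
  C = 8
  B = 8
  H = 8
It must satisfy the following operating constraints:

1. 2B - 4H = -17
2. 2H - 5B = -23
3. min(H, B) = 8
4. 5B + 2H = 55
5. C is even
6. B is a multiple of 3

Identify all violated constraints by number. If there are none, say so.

Constraints 1, 2, 4, 6 are violated.

1. 2B - 4H = 2(8) - 4(8) = -16, not -17 — fails.
2. 2H - 5B = 2(8) - 5(8) = -24, not -23 — fails.
3. min(8, 8) = 8 — holds.
4. 5B + 2H = 5(8) + 2(8) = 56, not 55 — fails.
5. C = 8 is even — holds.
6. 8 = 3*2 + 2, so 3 does not divide 8 — fails.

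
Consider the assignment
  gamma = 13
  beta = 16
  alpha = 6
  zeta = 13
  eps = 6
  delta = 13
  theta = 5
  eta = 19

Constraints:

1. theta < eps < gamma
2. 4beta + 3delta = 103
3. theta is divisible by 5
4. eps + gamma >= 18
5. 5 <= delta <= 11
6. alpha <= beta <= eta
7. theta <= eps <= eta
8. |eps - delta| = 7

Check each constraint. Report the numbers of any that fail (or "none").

No — constraint 5 is not satisfied.

1. values 5 < 6 < 13  ✓
2. 4beta + 3delta = 4(16) + 3(13) = 103  ✓
3. 5 / 5 = 1, so 5 divides 5  ✓
4. eps + gamma = 6 + 13 = 19; 19 ≥ 18  ✓
5. delta = 13 is outside [5, 11]  ✗
6. values 6 <= 16 <= 19  ✓
7. values 5 <= 6 <= 19  ✓
8. |6 - 13| = 7  ✓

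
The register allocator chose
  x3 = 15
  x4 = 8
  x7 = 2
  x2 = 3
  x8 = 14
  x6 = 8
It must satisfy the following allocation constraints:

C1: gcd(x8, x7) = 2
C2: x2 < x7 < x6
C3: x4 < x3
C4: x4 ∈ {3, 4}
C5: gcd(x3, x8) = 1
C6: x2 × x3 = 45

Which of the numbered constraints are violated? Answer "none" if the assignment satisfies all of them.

Violated: 2 and 4.

C1: gcd(14, 2) = 2 — holds.
C2: values 3, 2, 8; x2 = 3 is not < x7 = 2 — does not hold.
C3: x4 = 8, x3 = 15; 8 < 15 — holds.
C4: x4 = 8 is not in {3, 4} — does not hold.
C5: gcd(15, 14) = 1 — holds.
C6: x2 × x3 = 3 × 15 = 45 — holds.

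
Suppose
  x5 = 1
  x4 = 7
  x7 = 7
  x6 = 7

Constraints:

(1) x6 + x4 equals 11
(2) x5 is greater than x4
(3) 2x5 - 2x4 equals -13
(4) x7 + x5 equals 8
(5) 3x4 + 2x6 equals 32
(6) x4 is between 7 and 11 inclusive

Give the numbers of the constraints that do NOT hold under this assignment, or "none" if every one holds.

Violated: 1, 2, 3, and 5.

(1) x6 + x4 = 7 + 7 = 14, not 11 — does not hold.
(2) x5 = 1, x4 = 7; 1 ≤ 7 (want >) — does not hold.
(3) 2x5 - 2x4 = 2(1) - 2(7) = -12, not -13 — does not hold.
(4) x7 + x5 = 7 + 1 = 8 — holds.
(5) 3x4 + 2x6 = 3(7) + 2(7) = 35, not 32 — does not hold.
(6) x4 = 7 lies in [7, 11] — holds.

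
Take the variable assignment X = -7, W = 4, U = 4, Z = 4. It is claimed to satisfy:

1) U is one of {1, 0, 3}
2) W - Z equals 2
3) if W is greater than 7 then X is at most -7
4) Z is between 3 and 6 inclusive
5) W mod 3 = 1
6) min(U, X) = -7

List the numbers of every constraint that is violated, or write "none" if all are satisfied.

1) U = 4 is not in {1, 0, 3} — violated.
2) W - Z = 4 - 4 = 0, not 2 — violated.
3) W = 4, not > 7; antecedent false, conditional vacuously true — OK.
4) Z = 4 lies in [3, 6] — OK.
5) 4 mod 3 = 1 — OK.
6) min(4, -7) = -7 — OK.

No — constraints 1 and 2 are not satisfied.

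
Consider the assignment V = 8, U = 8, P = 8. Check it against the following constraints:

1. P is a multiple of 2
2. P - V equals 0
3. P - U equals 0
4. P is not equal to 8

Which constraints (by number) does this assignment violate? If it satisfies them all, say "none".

Violated: 4.

1. 8 / 2 = 4, so 2 divides 8 — satisfied.
2. P - V = 8 - 8 = 0 — satisfied.
3. P - U = 8 - 8 = 0 — satisfied.
4. P = 8, but 8 is required to differ — violated.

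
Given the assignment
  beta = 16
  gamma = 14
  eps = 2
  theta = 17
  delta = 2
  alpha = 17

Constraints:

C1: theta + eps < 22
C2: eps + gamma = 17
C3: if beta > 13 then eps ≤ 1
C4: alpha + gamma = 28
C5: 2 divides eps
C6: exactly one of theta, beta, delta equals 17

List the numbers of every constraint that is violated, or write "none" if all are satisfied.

C1: theta + eps = 17 + 2 = 19; 19 < 22 — OK.
C2: eps + gamma = 2 + 14 = 16, not 17 — violated.
C3: beta = 16 > 13, so we need eps ≤ 1; but eps = 2 > 1 — violated.
C4: alpha + gamma = 17 + 14 = 31, not 28 — violated.
C5: 2 / 2 = 1, so 2 divides 2 — OK.
C6: theta=17, beta=16, delta=2; 1 of them equals 17 — OK.

Constraints 2, 3, 4 do not hold.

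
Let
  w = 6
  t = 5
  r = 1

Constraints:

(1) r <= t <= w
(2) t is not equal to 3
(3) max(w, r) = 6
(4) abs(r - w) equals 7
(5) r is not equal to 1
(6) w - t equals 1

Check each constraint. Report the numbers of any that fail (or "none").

(1) values 1 <= 5 <= 6 — holds.
(2) t = 5, and 5 ≠ 3 — holds.
(3) max(6, 1) = 6 — holds.
(4) abs(1 - 6) = 5, not 7 — does not hold.
(5) r = 1, but 1 is required to differ — does not hold.
(6) w - t = 6 - 5 = 1 — holds.

Violated: 4 and 5.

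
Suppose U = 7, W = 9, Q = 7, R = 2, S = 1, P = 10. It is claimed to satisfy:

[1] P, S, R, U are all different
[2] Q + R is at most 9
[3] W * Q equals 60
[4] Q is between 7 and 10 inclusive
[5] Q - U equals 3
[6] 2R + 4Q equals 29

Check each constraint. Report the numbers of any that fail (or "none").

[1] values 10, 1, 2, 7 are pairwise distinct  true
[2] Q + R = 7 + 2 = 9; 9 ≤ 9  true
[3] W * Q = 9 * 7 = 63, not 60  false
[4] Q = 7 lies in [7, 10]  true
[5] Q - U = 7 - 7 = 0, not 3  false
[6] 2R + 4Q = 2(2) + 4(7) = 32, not 29  false

Constraints 3, 5, and 6 do not hold.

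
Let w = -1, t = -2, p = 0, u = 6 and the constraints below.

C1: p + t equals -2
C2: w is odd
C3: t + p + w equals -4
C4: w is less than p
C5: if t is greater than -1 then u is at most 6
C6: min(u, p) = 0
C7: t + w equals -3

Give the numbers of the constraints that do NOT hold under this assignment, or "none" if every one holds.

C1: p + t = 0 + (-2) = -2  ✔
C2: w = -1 is odd  ✔
C3: t + p + w = -2 + 0 + (-1) = -3, not -4  ✘
C4: w = -1, p = 0; -1 < 0  ✔
C5: t = -2, not > -1; antecedent false, conditional vacuously true  ✔
C6: min(6, 0) = 0  ✔
C7: t + w = -2 + (-1) = -3  ✔

The assignment fails constraint 3.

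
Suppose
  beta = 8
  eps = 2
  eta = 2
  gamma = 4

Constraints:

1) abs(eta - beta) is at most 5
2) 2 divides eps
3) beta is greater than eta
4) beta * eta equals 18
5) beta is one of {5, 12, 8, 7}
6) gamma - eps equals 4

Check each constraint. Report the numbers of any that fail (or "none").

Violated: 1, 4, and 6.

1) abs(2 - 8) = 6; 6 > 5, exceeds bound 5  false
2) 2 / 2 = 1, so 2 divides 2  true
3) beta = 8, eta = 2; 8 > 2  true
4) beta * eta = 8 * 2 = 16, not 18  false
5) beta = 8 is in {5, 12, 8, 7}  true
6) gamma - eps = 4 - 2 = 2, not 4  false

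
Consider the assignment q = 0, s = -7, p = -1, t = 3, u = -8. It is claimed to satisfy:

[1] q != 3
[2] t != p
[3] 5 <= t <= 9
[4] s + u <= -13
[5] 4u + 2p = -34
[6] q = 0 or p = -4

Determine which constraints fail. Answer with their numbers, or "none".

Violated: 3.

[1] q = 0, and 0 ≠ 3 — OK.
[2] t = 3, p = -1; distinct — OK.
[3] t = 3 is outside [5, 9] — violated.
[4] s + u = -7 + (-8) = -15; -15 ≤ -13 — OK.
[5] 4u + 2p = 4(-8) + 2(-1) = -34 — OK.
[6] q = 0 = 0 (first disjunct) — OK.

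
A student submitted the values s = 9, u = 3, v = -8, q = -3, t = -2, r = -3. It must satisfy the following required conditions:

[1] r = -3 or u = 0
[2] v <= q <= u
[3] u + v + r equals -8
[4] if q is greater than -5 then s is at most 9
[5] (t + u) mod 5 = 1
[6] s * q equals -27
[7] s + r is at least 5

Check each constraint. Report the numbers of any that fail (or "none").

None — every constraint holds.

[1] r = -3 = -3 (first disjunct) — holds.
[2] values -8 <= -3 <= 3 — holds.
[3] u + v + r = 3 + (-8) + (-3) = -8 — holds.
[4] q = -3 > -5, so we need s ≤ 9; s = 9 ≤ 9 — holds.
[5] t + u = 1; 1 mod 5 = 1 — holds.
[6] s * q = 9 * (-3) = -27 — holds.
[7] s + r = 9 + (-3) = 6; 6 ≥ 5 — holds.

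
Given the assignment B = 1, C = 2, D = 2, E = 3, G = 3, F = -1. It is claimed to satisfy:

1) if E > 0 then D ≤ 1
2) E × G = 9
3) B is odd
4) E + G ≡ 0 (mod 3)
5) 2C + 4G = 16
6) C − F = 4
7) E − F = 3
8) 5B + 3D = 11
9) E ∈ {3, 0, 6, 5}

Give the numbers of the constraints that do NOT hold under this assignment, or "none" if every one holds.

1) E = 3 > 0, so we need D ≤ 1; but D = 2 > 1 — violated.
2) E × G = 3 × 3 = 9 — satisfied.
3) B = 1 is odd — satisfied.
4) E + G = 6; 6 mod 3 = 0 — satisfied.
5) 2C + 4G = 2(2) + 4(3) = 16 — satisfied.
6) C − F = 2 − (-1) = 3, not 4 — violated.
7) E − F = 3 − (-1) = 4, not 3 — violated.
8) 5B + 3D = 5(1) + 3(2) = 11 — satisfied.
9) E = 3 is in {3, 0, 6, 5} — satisfied.

Violated: 1, 6, and 7.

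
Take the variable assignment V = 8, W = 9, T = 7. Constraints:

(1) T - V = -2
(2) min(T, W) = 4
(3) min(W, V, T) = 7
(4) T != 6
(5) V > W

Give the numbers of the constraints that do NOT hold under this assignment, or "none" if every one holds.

Violated: 1, 2, 5.

(1) T - V = 7 - 8 = -1, not -2  ✗
(2) min(7, 9) = 7, not 4  ✗
(3) min(9, 8, 7) = 7  ✓
(4) T = 7, and 7 ≠ 6  ✓
(5) V = 8, W = 9; 8 ≤ 9 (want >)  ✗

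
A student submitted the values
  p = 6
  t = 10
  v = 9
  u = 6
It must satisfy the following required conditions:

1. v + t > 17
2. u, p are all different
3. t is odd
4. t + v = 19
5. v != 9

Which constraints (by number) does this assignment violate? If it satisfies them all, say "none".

Constraints 2, 3, and 5 do not hold.

1. v + t = 9 + 10 = 19; 19 > 17 — satisfied.
2. u = p = 6, not all different — violated.
3. t = 10 is even — violated.
4. t + v = 10 + 9 = 19 — satisfied.
5. v = 9, but 9 is required to differ — violated.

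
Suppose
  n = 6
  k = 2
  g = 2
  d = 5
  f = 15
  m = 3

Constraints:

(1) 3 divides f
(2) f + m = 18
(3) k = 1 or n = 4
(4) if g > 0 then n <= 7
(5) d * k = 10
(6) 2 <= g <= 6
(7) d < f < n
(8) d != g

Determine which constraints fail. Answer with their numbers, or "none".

No — constraints 3 and 7 are not satisfied.

(1) 15 / 3 = 5, so 3 divides 15 — OK.
(2) f + m = 15 + 3 = 18 — OK.
(3) k = 2 ≠ 1 and n = 6 ≠ 4; both disjuncts false — violated.
(4) g = 2 > 0, so we need n ≤ 7; n = 6 ≤ 7 — OK.
(5) d * k = 5 * 2 = 10 — OK.
(6) g = 2 lies in [2, 6] — OK.
(7) values 5, 15, 6; f = 15 is not < n = 6 — violated.
(8) d = 5, g = 2; distinct — OK.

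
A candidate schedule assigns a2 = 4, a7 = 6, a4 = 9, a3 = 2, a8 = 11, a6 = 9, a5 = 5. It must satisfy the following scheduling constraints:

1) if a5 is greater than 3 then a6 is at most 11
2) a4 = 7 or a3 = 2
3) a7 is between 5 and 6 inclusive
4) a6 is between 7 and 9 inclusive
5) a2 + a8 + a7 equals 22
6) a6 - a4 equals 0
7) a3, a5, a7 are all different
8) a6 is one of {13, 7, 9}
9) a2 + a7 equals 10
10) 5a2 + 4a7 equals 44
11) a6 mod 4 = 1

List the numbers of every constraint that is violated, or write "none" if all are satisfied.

1) a5 = 5 > 3, so we need a6 ≤ 11; a6 = 9 ≤ 11 — holds.
2) a4 = 9 ≠ 7, but a3 = 2 = 2 (second disjunct) — holds.
3) a7 = 6 lies in [5, 6] — holds.
4) a6 = 9 lies in [7, 9] — holds.
5) a2 + a8 + a7 = 4 + 11 + 6 = 21, not 22 — fails.
6) a6 - a4 = 9 - 9 = 0 — holds.
7) values 2, 5, 6 are pairwise distinct — holds.
8) a6 = 9 is in {13, 7, 9} — holds.
9) a2 + a7 = 4 + 6 = 10 — holds.
10) 5a2 + 4a7 = 5(4) + 4(6) = 44 — holds.
11) 9 mod 4 = 1 — holds.

Constraint 5 is violated.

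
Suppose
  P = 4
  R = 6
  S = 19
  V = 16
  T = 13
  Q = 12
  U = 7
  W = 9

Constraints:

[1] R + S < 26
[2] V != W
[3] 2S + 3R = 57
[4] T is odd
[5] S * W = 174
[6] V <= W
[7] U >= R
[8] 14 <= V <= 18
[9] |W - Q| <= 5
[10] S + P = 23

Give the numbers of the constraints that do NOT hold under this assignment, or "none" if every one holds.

[1] R + S = 6 + 19 = 25; 25 < 26 — OK.
[2] V = 16, W = 9; distinct — OK.
[3] 2S + 3R = 2(19) + 3(6) = 56, not 57 — violated.
[4] T = 13 is odd — OK.
[5] S * W = 19 * 9 = 171, not 174 — violated.
[6] V = 16, W = 9; 16 > 9 (want ≤) — violated.
[7] U = 7, R = 6; 7 ≥ 6 — OK.
[8] V = 16 lies in [14, 18] — OK.
[9] |9 - 12| = 3; 3 ≤ 5 — OK.
[10] S + P = 19 + 4 = 23 — OK.

The assignment fails constraints 3, 5, 6.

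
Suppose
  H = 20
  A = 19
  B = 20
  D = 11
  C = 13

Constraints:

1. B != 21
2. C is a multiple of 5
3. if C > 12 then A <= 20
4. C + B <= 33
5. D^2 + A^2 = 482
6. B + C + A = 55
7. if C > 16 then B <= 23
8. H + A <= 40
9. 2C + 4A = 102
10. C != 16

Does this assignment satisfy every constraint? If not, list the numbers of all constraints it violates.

Constraints 2, 6 are violated.

1. B = 20, and 20 ≠ 21  ✓
2. 13 = 5*2 + 3, so 5 does not divide 13  ✗
3. C = 13 > 12, so we need A ≤ 20; A = 19 ≤ 20  ✓
4. C + B = 13 + 20 = 33; 33 ≤ 33  ✓
5. D^2 + A^2 = 11^2 + 19^2 = 121 + 361 = 482  ✓
6. B + C + A = 20 + 13 + 19 = 52, not 55  ✗
7. C = 13, not > 16; antecedent false, conditional vacuously true  ✓
8. H + A = 20 + 19 = 39; 39 ≤ 40  ✓
9. 2C + 4A = 2(13) + 4(19) = 102  ✓
10. C = 13, and 13 ≠ 16  ✓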